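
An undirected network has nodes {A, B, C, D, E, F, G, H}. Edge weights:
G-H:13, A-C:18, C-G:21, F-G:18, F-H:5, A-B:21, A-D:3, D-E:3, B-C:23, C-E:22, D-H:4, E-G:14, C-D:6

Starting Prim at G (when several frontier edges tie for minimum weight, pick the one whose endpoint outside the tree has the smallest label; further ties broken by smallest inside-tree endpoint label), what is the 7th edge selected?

A-B

Prim's algorithm from G:
Step 1: frontier [G-H 13, E-G 14, F-G 18, C-G 21] → take G-H (13); add H.
Step 2: frontier [E-G 14, F-G 18, C-G 21, D-H 4, F-H 5] → take D-H (4); add D.
Step 3: frontier [A-D 3, D-E 3, C-D 6, E-G 14, F-G 18, C-G 21, F-H 5] → take A-D (3); add A.
Step 4: frontier [A-C 18, A-B 21, D-E 3, C-D 6, E-G 14, F-G 18, C-G 21, F-H 5] → take D-E (3); add E.
Step 5: frontier [A-C 18, A-B 21, C-D 6, C-E 22, F-G 18, C-G 21, F-H 5] → take F-H (5); add F.
Step 6: frontier [A-C 18, A-B 21, C-D 6, C-E 22, C-G 21] → take C-D (6); add C.
Step 7: frontier [A-B 21, B-C 23] → take A-B (21); add B.
The 7th edge added is A-B.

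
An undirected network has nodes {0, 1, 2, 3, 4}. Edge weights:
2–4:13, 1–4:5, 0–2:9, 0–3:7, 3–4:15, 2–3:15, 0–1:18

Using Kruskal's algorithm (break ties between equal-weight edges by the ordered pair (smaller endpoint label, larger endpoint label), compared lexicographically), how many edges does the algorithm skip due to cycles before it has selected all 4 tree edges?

Sort edges by weight, then run Kruskal:
1–4 (5): add — endpoints in different components.
0–3 (7): add — endpoints in different components.
0–2 (9): add — endpoints in different components.
2–4 (13): add — endpoints in different components.
Edges rejected before the tree was complete: 0.

0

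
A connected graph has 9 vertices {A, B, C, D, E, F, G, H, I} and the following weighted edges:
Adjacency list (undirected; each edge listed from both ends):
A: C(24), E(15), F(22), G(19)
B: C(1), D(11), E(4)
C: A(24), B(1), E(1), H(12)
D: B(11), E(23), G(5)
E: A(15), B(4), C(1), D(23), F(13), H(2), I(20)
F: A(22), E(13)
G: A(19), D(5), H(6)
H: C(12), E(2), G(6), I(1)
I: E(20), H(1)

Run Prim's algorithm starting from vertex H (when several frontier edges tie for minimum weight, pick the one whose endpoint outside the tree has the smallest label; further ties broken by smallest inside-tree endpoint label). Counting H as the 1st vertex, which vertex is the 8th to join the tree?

F

Prim's algorithm from H:
Step 1: cheapest edge leaving the tree is H-I (1); add I.
Step 2: cheapest edge leaving the tree is E-H (2); add E.
Step 3: cheapest edge leaving the tree is C-E (1); add C.
Step 4: cheapest edge leaving the tree is B-C (1); add B.
Step 5: cheapest edge leaving the tree is G-H (6); add G.
Step 6: cheapest edge leaving the tree is D-G (5); add D.
Step 7: cheapest edge leaving the tree is E-F (13); add F.
Step 8: cheapest edge leaving the tree is A-E (15); add A.
Vertex order: H, I, E, C, B, G, D, F, A. The 8th vertex is F.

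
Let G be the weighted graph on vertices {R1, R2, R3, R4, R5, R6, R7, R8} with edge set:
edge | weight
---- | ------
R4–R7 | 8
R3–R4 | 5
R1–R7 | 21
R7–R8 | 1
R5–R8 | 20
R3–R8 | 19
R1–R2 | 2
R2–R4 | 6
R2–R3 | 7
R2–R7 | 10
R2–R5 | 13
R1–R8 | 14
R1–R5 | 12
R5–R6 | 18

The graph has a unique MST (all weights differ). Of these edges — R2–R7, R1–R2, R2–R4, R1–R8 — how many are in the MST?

Kruskal: consider edges lightest-first.
R7–R8 (1): add — endpoints in different components.
R1–R2 (2): add — endpoints in different components.
R3–R4 (5): add — endpoints in different components.
R2–R4 (6): add — endpoints in different components.
R2–R3 (7): skip — R2 and R3 already connected.
R4–R7 (8): add — endpoints in different components.
R2–R7 (10): skip — R2 and R7 already connected.
R1–R5 (12): add — endpoints in different components.
R2–R5 (13): skip — R2 and R5 already connected.
R1–R8 (14): skip — R1 and R8 already connected.
R5–R6 (18): add — endpoints in different components.
MST edge set: {R7–R8, R1–R2, R3–R4, R2–R4, R4–R7, R1–R5, R5–R6}.
Of the listed edges, {R1–R2, R2–R4} are in the MST → 2.

2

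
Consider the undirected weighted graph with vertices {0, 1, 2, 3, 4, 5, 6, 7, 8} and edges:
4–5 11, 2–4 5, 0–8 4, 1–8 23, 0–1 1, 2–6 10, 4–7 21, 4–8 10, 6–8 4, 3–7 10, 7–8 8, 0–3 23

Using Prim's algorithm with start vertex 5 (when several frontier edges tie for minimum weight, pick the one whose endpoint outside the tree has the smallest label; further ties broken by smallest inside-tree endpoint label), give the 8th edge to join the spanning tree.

3-7

Grow the tree from 5 using Prim:
Step 1: frontier [4–5 11] → take 4–5 (11); add 4.
Step 2: frontier [2–4 5, 4–8 10, 4–7 21] → take 2–4 (5); add 2.
Step 3: frontier [2–6 10, 4–8 10, 4–7 21] → take 2–6 (10); add 6.
Step 4: frontier [4–8 10, 4–7 21, 6–8 4] → take 6–8 (4); add 8.
Step 5: frontier [4–7 21, 0–8 4, 7–8 8, 1–8 23] → take 0–8 (4); add 0.
Step 6: frontier [0–1 1, 0–3 23, 4–7 21, 7–8 8, 1–8 23] → take 0–1 (1); add 1.
Step 7: frontier [0–3 23, 4–7 21, 7–8 8] → take 7–8 (8); add 7.
Step 8: frontier [0–3 23, 3–7 10] → take 3–7 (10); add 3.
The 8th edge added is 3–7.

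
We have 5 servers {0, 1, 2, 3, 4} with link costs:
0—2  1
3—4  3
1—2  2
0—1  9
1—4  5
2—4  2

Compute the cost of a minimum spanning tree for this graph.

Sort edges by weight, then run Kruskal:
0—2 (1): add. Components now {0,2} {1} {3} {4}
1—2 (2): add. Components now {0,1,2} {3} {4}
2—4 (2): add. Components now {0,1,2,4} {3}
3—4 (3): add. Components now {0,1,2,3,4}
MST edges: 0—2, 1—2, 2—4, 3—4; total weight 1+2+2+3 = 8.

8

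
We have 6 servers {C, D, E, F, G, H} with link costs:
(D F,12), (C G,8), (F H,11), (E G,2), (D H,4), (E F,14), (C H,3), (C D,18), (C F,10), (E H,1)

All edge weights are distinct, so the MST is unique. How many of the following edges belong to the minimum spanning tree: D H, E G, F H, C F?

Kruskal: consider edges lightest-first.
E H (1): add. Components now {C} {D} {E,H} {F} {G}
E G (2): add. Components now {C} {D} {E,G,H} {F}
C H (3): add. Components now {C,E,G,H} {D} {F}
D H (4): add. Components now {C,D,E,G,H} {F}
C G (8): skip — C and G already connected.
C F (10): add. Components now {C,D,E,F,G,H}
MST edge set: {E H, E G, C H, D H, C F}.
Of the listed edges, {D H, E G, C F} are in the MST → 3.

3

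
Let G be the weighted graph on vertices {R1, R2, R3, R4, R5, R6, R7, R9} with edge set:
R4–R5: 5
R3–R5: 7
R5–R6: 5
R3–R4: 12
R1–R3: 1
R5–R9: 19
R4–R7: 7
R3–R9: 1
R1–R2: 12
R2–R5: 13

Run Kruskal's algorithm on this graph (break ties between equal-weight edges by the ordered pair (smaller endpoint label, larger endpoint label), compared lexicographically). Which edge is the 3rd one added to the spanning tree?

R4-R5

Kruskal's algorithm — process edges by increasing weight (ties by edge label):
R1–R3 (1): add — endpoints in different components.
R3–R9 (1): add — endpoints in different components.
R4–R5 (5): add — endpoints in different components.
R5–R6 (5): add — endpoints in different components.
R3–R5 (7): add — endpoints in different components.
R4–R7 (7): add — endpoints in different components.
R1–R2 (12): add — endpoints in different components.
The 3rd edge added is R4–R5.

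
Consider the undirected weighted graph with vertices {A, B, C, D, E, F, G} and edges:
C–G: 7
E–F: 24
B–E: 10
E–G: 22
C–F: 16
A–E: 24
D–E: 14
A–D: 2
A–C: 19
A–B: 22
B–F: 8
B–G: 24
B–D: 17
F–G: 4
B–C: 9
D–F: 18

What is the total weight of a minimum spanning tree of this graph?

45

Kruskal's algorithm — process edges by increasing weight (ties by edge label):
A–D (2): add. Components now {A,D} {B} {C} {E} {F} {G}
F–G (4): add. Components now {A,D} {B} {C} {E} {F,G}
C–G (7): add. Components now {A,D} {B} {C,F,G} {E}
B–F (8): add. Components now {A,D} {B,C,F,G} {E}
B–C (9): skip — B and C already connected.
B–E (10): add. Components now {A,D} {B,C,E,F,G}
D–E (14): add. Components now {A,B,C,D,E,F,G}
MST edges: A–D, F–G, C–G, B–F, B–E, D–E; total weight 2+4+7+8+10+14 = 45.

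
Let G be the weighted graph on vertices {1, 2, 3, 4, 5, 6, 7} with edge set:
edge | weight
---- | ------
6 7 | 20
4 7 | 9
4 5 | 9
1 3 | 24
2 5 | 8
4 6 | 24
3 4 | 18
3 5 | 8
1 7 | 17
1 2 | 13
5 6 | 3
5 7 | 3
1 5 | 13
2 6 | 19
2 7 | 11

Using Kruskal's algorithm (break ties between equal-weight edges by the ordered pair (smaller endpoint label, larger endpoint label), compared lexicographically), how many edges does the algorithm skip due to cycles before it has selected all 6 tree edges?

2

Kruskal's algorithm — process edges by increasing weight (ties by edge label):
5 6 (3): add — endpoints in different components.
5 7 (3): add — endpoints in different components.
2 5 (8): add — endpoints in different components.
3 5 (8): add — endpoints in different components.
4 5 (9): add — endpoints in different components.
4 7 (9): skip — 4 and 7 already connected.
2 7 (11): skip — 2 and 7 already connected.
1 2 (13): add — endpoints in different components.
Edges rejected before the tree was complete: 2.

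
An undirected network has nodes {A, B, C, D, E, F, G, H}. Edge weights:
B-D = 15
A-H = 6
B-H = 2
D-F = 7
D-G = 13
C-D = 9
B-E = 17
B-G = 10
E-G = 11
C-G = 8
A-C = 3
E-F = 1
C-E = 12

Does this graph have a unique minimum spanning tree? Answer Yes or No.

Yes

Kruskal: consider edges lightest-first.
E-F (1): add — endpoints in different components.
B-H (2): add — endpoints in different components.
A-C (3): add — endpoints in different components.
A-H (6): add — endpoints in different components.
D-F (7): add — endpoints in different components.
C-G (8): add — endpoints in different components.
C-D (9): add — endpoints in different components.
Every non-tree edge has weight strictly greater than the heaviest edge on the tree path between its endpoints, so the MST is unique.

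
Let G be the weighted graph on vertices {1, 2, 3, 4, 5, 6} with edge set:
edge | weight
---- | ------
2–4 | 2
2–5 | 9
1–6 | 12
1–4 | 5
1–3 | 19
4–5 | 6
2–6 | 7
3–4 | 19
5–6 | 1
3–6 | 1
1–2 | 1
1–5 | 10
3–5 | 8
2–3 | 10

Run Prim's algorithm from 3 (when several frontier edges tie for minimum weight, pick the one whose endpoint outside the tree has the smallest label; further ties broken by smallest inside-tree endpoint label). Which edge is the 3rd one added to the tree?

4-5

Prim's algorithm from 3:
Step 1: cheapest edge leaving the tree is 3–6 (1); add 6.
Step 2: cheapest edge leaving the tree is 5–6 (1); add 5.
Step 3: cheapest edge leaving the tree is 4–5 (6); add 4.
Step 4: cheapest edge leaving the tree is 2–4 (2); add 2.
Step 5: cheapest edge leaving the tree is 1–2 (1); add 1.
The 3rd edge added is 4–5.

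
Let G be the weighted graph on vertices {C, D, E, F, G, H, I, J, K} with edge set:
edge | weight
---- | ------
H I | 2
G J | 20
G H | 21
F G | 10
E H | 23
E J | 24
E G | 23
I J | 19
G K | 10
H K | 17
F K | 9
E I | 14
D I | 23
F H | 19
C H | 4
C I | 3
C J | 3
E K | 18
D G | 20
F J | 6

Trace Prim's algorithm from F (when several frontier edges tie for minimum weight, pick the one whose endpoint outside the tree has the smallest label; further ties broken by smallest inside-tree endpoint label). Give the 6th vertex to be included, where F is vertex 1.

Prim, starting at F.
Step 1: cheapest edge leaving the tree is F J (6); add J.
Step 2: cheapest edge leaving the tree is C J (3); add C.
Step 3: cheapest edge leaving the tree is C I (3); add I.
Step 4: cheapest edge leaving the tree is H I (2); add H.
Step 5: cheapest edge leaving the tree is F K (9); add K.
Step 6: cheapest edge leaving the tree is F G (10); add G.
Step 7: cheapest edge leaving the tree is E I (14); add E.
Step 8: cheapest edge leaving the tree is D G (20); add D.
Vertex order: F, J, C, I, H, K, G, E, D. The 6th vertex is K.

K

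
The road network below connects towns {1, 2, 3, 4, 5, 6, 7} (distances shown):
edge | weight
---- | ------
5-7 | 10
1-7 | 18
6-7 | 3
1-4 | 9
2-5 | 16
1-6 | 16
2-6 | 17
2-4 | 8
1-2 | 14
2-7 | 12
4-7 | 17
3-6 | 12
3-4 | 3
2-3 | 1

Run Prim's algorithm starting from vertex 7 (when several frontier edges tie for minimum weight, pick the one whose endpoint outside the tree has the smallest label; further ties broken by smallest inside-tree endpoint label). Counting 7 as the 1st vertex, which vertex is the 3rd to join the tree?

Prim's algorithm from 7:
Step 1: frontier [6-7 3, 5-7 10, 2-7 12, 4-7 17, 1-7 18] → take 6-7 (3); add 6.
Step 2: frontier [3-6 12, 1-6 16, 2-6 17, 5-7 10, 2-7 12, 4-7 17, 1-7 18] → take 5-7 (10); add 5.
Step 3: frontier [2-5 16, 3-6 12, 1-6 16, 2-6 17, 2-7 12, 4-7 17, 1-7 18] → take 2-7 (12); add 2.
Step 4: frontier [2-3 1, 2-4 8, 1-2 14, 3-6 12, 1-6 16, 4-7 17, 1-7 18] → take 2-3 (1); add 3.
Step 5: frontier [2-4 8, 1-2 14, 3-4 3, 1-6 16, 4-7 17, 1-7 18] → take 3-4 (3); add 4.
Step 6: frontier [1-2 14, 1-4 9, 1-6 16, 1-7 18] → take 1-4 (9); add 1.
Vertex order: 7, 6, 5, 2, 3, 4, 1. The 3rd vertex is 5.

5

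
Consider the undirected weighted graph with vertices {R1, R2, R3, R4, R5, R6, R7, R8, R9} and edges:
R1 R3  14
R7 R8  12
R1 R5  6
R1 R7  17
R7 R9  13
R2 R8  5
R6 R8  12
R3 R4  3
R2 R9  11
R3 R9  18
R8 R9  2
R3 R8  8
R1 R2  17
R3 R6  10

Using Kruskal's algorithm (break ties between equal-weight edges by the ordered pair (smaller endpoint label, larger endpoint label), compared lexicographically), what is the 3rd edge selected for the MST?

R2-R8

Kruskal's algorithm — process edges by increasing weight (ties by edge label):
R8 R9 (2): add — endpoints in different components.
R3 R4 (3): add — endpoints in different components.
R2 R8 (5): add — endpoints in different components.
R1 R5 (6): add — endpoints in different components.
R3 R8 (8): add — endpoints in different components.
R3 R6 (10): add — endpoints in different components.
R2 R9 (11): skip — R2 and R9 already connected.
R6 R8 (12): skip — R8 and R6 already connected.
R7 R8 (12): add — endpoints in different components.
R7 R9 (13): skip — R7 and R9 already connected.
R1 R3 (14): add — endpoints in different components.
The 3rd edge added is R2 R8.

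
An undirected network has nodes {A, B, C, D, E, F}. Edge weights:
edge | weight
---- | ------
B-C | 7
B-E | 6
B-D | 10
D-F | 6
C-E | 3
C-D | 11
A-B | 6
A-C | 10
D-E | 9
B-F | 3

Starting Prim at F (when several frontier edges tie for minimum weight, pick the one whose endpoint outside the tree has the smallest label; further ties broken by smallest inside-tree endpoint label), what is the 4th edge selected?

Prim's algorithm from F:
Step 1: frontier [B-F 3, D-F 6] → take B-F (3); add B.
Step 2: frontier [A-B 6, B-E 6, B-C 7, B-D 10, D-F 6] → take A-B (6); add A.
Step 3: frontier [A-C 10, B-E 6, B-C 7, B-D 10, D-F 6] → take D-F (6); add D.
Step 4: frontier [A-C 10, B-E 6, B-C 7, D-E 9, C-D 11] → take B-E (6); add E.
Step 5: frontier [A-C 10, B-C 7, C-D 11, C-E 3] → take C-E (3); add C.
The 4th edge added is B-E.

B-E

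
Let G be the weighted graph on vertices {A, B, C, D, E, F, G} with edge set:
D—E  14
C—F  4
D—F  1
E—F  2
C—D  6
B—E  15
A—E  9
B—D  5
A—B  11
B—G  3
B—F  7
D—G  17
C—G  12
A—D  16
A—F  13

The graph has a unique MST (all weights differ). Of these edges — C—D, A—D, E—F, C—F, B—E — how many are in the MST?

Sort edges by weight, then run Kruskal:
D—F (1): add — endpoints in different components.
E—F (2): add — endpoints in different components.
B—G (3): add — endpoints in different components.
C—F (4): add — endpoints in different components.
B—D (5): add — endpoints in different components.
C—D (6): skip — C and D already connected.
B—F (7): skip — B and F already connected.
A—E (9): add — endpoints in different components.
MST edge set: {D—F, E—F, B—G, C—F, B—D, A—E}.
Of the listed edges, {E—F, C—F} are in the MST → 2.

2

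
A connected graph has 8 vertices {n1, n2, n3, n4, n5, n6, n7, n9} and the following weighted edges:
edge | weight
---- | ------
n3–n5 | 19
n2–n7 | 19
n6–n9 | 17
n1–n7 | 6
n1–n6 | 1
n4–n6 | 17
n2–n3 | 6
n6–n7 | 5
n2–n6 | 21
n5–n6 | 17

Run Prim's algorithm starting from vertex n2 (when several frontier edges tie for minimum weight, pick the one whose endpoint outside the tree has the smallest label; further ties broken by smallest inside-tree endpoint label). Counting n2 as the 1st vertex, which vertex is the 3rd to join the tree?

n5

Prim's algorithm from n2:
Step 1: cheapest edge leaving the tree is n2–n3 (6); add n3.
Step 2: cheapest edge leaving the tree is n3–n5 (19); add n5.
Step 3: cheapest edge leaving the tree is n5–n6 (17); add n6.
Step 4: cheapest edge leaving the tree is n1–n6 (1); add n1.
Step 5: cheapest edge leaving the tree is n6–n7 (5); add n7.
Step 6: cheapest edge leaving the tree is n4–n6 (17); add n4.
Step 7: cheapest edge leaving the tree is n6–n9 (17); add n9.
Vertex order: n2, n3, n5, n6, n1, n7, n4, n9. The 3rd vertex is n5.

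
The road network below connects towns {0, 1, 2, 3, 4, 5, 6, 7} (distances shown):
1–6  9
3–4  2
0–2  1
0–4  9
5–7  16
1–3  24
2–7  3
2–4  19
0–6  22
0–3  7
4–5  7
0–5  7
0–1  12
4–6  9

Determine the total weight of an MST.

Grow the tree from 4 using Prim:
Step 1: frontier [3–4 2, 4–5 7, 0–4 9, 4–6 9, 2–4 19] → take 3–4 (2); add 3.
Step 2: frontier [0–3 7, 1–3 24, 4–5 7, 0–4 9, 4–6 9, 2–4 19] → take 0–3 (7); add 0.
Step 3: frontier [0–2 1, 0–5 7, 0–1 12, 0–6 22, 1–3 24, 4–5 7, 4–6 9, 2–4 19] → take 0–2 (1); add 2.
Step 4: frontier [0–5 7, 0–1 12, 0–6 22, 2–7 3, 1–3 24, 4–5 7, 4–6 9] → take 2–7 (3); add 7.
Step 5: frontier [0–5 7, 0–1 12, 0–6 22, 1–3 24, 4–5 7, 4–6 9, 5–7 16] → take 0–5 (7); add 5.
Step 6: frontier [0–1 12, 0–6 22, 1–3 24, 4–6 9] → take 4–6 (9); add 6.
Step 7: frontier [0–1 12, 1–3 24, 1–6 9] → take 1–6 (9); add 1.
MST edges: 3–4, 0–3, 0–2, 2–7, 0–5, 4–6, 1–6; total weight 2+7+1+3+7+9+9 = 38.

38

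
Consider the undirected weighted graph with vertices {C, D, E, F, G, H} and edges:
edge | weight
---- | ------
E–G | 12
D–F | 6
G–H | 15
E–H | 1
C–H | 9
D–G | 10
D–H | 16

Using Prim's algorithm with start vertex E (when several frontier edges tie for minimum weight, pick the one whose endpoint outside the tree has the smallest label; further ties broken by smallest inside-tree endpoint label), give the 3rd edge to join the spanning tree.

Prim, starting at E.
Step 1: cheapest edge leaving the tree is E–H (1); add H.
Step 2: cheapest edge leaving the tree is C–H (9); add C.
Step 3: cheapest edge leaving the tree is E–G (12); add G.
Step 4: cheapest edge leaving the tree is D–G (10); add D.
Step 5: cheapest edge leaving the tree is D–F (6); add F.
The 3rd edge added is E–G.

E-G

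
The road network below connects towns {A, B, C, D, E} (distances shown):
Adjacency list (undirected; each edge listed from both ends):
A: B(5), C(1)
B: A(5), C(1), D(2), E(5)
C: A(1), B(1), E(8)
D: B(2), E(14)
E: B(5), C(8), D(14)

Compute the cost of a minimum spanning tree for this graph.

Kruskal: consider edges lightest-first.
A–C (1): add — endpoints in different components.
B–C (1): add — endpoints in different components.
B–D (2): add — endpoints in different components.
A–B (5): skip — A and B already connected.
B–E (5): add — endpoints in different components.
MST edges: A–C, B–C, B–D, B–E; total weight 1+1+2+5 = 9.

9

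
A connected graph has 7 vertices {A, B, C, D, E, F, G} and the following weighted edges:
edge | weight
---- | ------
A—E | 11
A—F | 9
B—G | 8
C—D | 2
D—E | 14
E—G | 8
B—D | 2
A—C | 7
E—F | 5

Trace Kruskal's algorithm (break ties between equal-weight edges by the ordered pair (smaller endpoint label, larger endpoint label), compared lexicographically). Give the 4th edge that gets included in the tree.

Kruskal's algorithm — process edges by increasing weight (ties by edge label):
B—D (2): add. Components now {A} {B,D} {C} {E} {F} {G}
C—D (2): add. Components now {A} {B,C,D} {E} {F} {G}
E—F (5): add. Components now {A} {B,C,D} {E,F} {G}
A—C (7): add. Components now {A,B,C,D} {E,F} {G}
B—G (8): add. Components now {A,B,C,D,G} {E,F}
E—G (8): add. Components now {A,B,C,D,E,F,G}
The 4th edge added is A—C.

A-C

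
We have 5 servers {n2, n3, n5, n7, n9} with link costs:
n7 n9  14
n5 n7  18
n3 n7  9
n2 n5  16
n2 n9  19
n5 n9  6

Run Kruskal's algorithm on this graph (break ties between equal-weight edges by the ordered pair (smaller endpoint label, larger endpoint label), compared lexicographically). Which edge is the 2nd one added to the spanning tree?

Kruskal: consider edges lightest-first.
n5 n9 (6): add — endpoints in different components.
n3 n7 (9): add — endpoints in different components.
n7 n9 (14): add — endpoints in different components.
n2 n5 (16): add — endpoints in different components.
The 2nd edge added is n3 n7.

n3-n7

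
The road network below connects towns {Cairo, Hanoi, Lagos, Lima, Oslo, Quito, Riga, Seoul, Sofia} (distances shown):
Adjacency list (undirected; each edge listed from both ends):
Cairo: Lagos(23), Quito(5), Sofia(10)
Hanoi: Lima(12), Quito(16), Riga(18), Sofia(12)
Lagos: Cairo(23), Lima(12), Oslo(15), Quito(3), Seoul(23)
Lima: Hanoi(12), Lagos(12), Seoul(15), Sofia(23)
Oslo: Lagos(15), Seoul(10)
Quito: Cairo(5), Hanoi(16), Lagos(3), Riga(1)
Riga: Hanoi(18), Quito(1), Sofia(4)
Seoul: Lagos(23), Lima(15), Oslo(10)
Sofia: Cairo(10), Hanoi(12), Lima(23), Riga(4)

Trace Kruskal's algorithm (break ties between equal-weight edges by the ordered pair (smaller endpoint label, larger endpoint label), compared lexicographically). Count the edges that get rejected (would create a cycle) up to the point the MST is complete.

Kruskal: consider edges lightest-first.
Quito-Riga (1): add — endpoints in different components.
Lagos-Quito (3): add — endpoints in different components.
Riga-Sofia (4): add — endpoints in different components.
Cairo-Quito (5): add — endpoints in different components.
Cairo-Sofia (10): skip — Cairo and Sofia already connected.
Oslo-Seoul (10): add — endpoints in different components.
Hanoi-Lima (12): add — endpoints in different components.
Hanoi-Sofia (12): add — endpoints in different components.
Lagos-Lima (12): skip — Lima and Lagos already connected.
Lagos-Oslo (15): add — endpoints in different components.
Edges rejected before the tree was complete: 2.

2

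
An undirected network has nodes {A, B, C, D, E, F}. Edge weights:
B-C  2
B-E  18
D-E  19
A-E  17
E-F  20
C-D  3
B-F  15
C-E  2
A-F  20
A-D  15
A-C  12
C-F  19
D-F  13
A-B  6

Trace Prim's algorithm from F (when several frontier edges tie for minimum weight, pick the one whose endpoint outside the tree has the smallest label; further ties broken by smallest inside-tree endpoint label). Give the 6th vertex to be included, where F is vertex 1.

Prim's algorithm from F:
Step 1: cheapest edge leaving the tree is D-F (13); add D.
Step 2: cheapest edge leaving the tree is C-D (3); add C.
Step 3: cheapest edge leaving the tree is B-C (2); add B.
Step 4: cheapest edge leaving the tree is C-E (2); add E.
Step 5: cheapest edge leaving the tree is A-B (6); add A.
Vertex order: F, D, C, B, E, A. The 6th vertex is A.

A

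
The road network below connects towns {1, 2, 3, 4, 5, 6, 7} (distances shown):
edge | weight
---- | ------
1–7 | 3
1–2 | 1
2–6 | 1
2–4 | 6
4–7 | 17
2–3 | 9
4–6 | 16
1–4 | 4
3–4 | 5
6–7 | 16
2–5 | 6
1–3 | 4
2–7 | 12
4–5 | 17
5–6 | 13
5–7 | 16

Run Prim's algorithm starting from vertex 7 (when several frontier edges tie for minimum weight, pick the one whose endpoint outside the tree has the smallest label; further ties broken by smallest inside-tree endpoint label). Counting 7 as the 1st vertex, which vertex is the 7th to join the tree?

Prim, starting at 7.
Step 1: cheapest edge leaving the tree is 1–7 (3); add 1.
Step 2: cheapest edge leaving the tree is 1–2 (1); add 2.
Step 3: cheapest edge leaving the tree is 2–6 (1); add 6.
Step 4: cheapest edge leaving the tree is 1–3 (4); add 3.
Step 5: cheapest edge leaving the tree is 1–4 (4); add 4.
Step 6: cheapest edge leaving the tree is 2–5 (6); add 5.
Vertex order: 7, 1, 2, 6, 3, 4, 5. The 7th vertex is 5.

5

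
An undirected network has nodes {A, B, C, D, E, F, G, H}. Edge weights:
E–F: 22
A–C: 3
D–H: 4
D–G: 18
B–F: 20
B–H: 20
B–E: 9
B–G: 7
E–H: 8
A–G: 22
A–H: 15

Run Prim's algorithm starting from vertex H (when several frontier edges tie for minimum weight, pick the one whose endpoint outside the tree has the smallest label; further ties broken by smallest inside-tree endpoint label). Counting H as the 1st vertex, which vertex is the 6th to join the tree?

Grow the tree from H using Prim:
Step 1: cheapest edge leaving the tree is D–H (4); add D.
Step 2: cheapest edge leaving the tree is E–H (8); add E.
Step 3: cheapest edge leaving the tree is B–E (9); add B.
Step 4: cheapest edge leaving the tree is B–G (7); add G.
Step 5: cheapest edge leaving the tree is A–H (15); add A.
Step 6: cheapest edge leaving the tree is A–C (3); add C.
Step 7: cheapest edge leaving the tree is B–F (20); add F.
Vertex order: H, D, E, B, G, A, C, F. The 6th vertex is A.

A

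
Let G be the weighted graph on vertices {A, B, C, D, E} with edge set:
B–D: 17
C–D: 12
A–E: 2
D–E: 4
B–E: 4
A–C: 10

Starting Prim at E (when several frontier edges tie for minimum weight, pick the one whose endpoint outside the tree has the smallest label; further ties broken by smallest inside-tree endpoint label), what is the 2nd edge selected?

B-E

Prim's algorithm from E:
Step 1: cheapest edge leaving the tree is A–E (2); add A.
Step 2: cheapest edge leaving the tree is B–E (4); add B.
Step 3: cheapest edge leaving the tree is D–E (4); add D.
Step 4: cheapest edge leaving the tree is A–C (10); add C.
The 2nd edge added is B–E.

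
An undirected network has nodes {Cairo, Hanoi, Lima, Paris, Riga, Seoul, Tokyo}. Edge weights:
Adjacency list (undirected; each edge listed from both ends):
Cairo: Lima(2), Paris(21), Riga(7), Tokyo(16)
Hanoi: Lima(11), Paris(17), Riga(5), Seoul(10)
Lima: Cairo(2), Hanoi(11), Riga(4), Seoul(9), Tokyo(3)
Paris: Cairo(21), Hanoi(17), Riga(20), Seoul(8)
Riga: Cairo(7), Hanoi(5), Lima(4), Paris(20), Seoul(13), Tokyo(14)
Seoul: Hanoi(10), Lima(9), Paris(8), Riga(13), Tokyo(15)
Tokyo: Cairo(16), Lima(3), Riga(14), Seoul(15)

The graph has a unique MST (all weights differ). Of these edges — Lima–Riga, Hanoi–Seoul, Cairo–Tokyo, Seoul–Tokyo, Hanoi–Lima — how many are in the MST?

Kruskal: consider edges lightest-first.
Cairo–Lima (2): add — endpoints in different components.
Lima–Tokyo (3): add — endpoints in different components.
Lima–Riga (4): add — endpoints in different components.
Hanoi–Riga (5): add — endpoints in different components.
Cairo–Riga (7): skip — Riga and Cairo already connected.
Paris–Seoul (8): add — endpoints in different components.
Lima–Seoul (9): add — endpoints in different components.
MST edge set: {Cairo–Lima, Lima–Tokyo, Lima–Riga, Hanoi–Riga, Paris–Seoul, Lima–Seoul}.
Of the listed edges, {Lima–Riga} are in the MST → 1.

1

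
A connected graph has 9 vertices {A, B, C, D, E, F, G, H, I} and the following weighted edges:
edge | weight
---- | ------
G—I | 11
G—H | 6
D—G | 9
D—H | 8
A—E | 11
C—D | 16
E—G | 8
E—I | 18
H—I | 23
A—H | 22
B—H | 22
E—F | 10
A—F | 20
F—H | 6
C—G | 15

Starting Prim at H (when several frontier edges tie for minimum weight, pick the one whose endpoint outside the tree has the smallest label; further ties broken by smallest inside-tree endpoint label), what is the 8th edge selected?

Prim's algorithm from H:
Step 1: cheapest edge leaving the tree is F—H (6); add F.
Step 2: cheapest edge leaving the tree is G—H (6); add G.
Step 3: cheapest edge leaving the tree is D—H (8); add D.
Step 4: cheapest edge leaving the tree is E—G (8); add E.
Step 5: cheapest edge leaving the tree is A—E (11); add A.
Step 6: cheapest edge leaving the tree is G—I (11); add I.
Step 7: cheapest edge leaving the tree is C—G (15); add C.
Step 8: cheapest edge leaving the tree is B—H (22); add B.
The 8th edge added is B—H.

B-H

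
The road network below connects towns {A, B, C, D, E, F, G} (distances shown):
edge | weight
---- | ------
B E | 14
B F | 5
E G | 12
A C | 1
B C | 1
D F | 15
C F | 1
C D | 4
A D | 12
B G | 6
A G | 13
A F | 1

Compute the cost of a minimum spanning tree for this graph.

25

Grow the tree from D using Prim:
Step 1: cheapest edge leaving the tree is C D (4); add C.
Step 2: cheapest edge leaving the tree is A C (1); add A.
Step 3: cheapest edge leaving the tree is B C (1); add B.
Step 4: cheapest edge leaving the tree is A F (1); add F.
Step 5: cheapest edge leaving the tree is B G (6); add G.
Step 6: cheapest edge leaving the tree is E G (12); add E.
MST edges: C D, A C, B C, A F, B G, E G; total weight 4+1+1+1+6+12 = 25.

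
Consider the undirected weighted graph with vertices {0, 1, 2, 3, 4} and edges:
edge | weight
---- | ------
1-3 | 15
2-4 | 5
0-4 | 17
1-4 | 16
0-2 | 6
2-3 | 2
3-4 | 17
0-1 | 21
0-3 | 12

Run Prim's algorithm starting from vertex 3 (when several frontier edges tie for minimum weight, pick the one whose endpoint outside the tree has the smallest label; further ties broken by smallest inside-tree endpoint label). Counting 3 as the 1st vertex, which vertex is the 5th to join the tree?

Grow the tree from 3 using Prim:
Step 1: frontier [2-3 2, 0-3 12, 1-3 15, 3-4 17] → take 2-3 (2); add 2.
Step 2: frontier [2-4 5, 0-2 6, 0-3 12, 1-3 15, 3-4 17] → take 2-4 (5); add 4.
Step 3: frontier [0-2 6, 0-3 12, 1-3 15, 1-4 16, 0-4 17] → take 0-2 (6); add 0.
Step 4: frontier [0-1 21, 1-3 15, 1-4 16] → take 1-3 (15); add 1.
Vertex order: 3, 2, 4, 0, 1. The 5th vertex is 1.

1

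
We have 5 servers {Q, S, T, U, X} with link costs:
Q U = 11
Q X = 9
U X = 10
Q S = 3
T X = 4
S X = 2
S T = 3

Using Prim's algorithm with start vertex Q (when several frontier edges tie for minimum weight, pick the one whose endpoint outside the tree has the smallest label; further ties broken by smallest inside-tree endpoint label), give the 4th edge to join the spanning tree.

Prim's algorithm from Q:
Step 1: frontier [Q S 3, Q X 9, Q U 11] → take Q S (3); add S.
Step 2: frontier [Q X 9, Q U 11, S X 2, S T 3] → take S X (2); add X.
Step 3: frontier [Q U 11, S T 3, T X 4, U X 10] → take S T (3); add T.
Step 4: frontier [Q U 11, U X 10] → take U X (10); add U.
The 4th edge added is U X.

U-X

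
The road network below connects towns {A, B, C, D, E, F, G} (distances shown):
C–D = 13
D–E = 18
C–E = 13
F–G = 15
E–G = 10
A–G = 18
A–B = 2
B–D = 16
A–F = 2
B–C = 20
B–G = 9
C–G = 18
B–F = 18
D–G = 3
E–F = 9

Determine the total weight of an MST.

38

Kruskal: consider edges lightest-first.
A–B (2): add — endpoints in different components.
A–F (2): add — endpoints in different components.
D–G (3): add — endpoints in different components.
B–G (9): add — endpoints in different components.
E–F (9): add — endpoints in different components.
E–G (10): skip — E and G already connected.
C–D (13): add — endpoints in different components.
MST edges: A–B, A–F, D–G, B–G, E–F, C–D; total weight 2+2+3+9+9+13 = 38.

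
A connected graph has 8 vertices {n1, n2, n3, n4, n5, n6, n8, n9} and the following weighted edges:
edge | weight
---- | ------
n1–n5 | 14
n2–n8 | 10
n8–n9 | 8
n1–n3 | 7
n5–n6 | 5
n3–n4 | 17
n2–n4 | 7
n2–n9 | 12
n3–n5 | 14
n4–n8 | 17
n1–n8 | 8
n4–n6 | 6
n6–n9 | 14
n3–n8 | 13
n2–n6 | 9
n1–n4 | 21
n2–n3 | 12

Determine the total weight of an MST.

Sort edges by weight, then run Kruskal:
n5–n6 (5): add — endpoints in different components.
n4–n6 (6): add — endpoints in different components.
n1–n3 (7): add — endpoints in different components.
n2–n4 (7): add — endpoints in different components.
n1–n8 (8): add — endpoints in different components.
n8–n9 (8): add — endpoints in different components.
n2–n6 (9): skip — n6 and n2 already connected.
n2–n8 (10): add — endpoints in different components.
MST edges: n5–n6, n4–n6, n1–n3, n2–n4, n1–n8, n8–n9, n2–n8; total weight 5+6+7+7+8+8+10 = 51.

51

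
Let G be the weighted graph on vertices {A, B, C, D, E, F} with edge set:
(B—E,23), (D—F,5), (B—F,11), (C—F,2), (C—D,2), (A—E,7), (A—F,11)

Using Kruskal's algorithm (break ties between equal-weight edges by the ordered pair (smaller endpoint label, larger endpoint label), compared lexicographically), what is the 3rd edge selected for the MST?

Sort edges by weight, then run Kruskal:
C—D (2): add. Components now {A} {B} {C,D} {E} {F}
C—F (2): add. Components now {A} {B} {C,D,F} {E}
D—F (5): skip — D and F already connected.
A—E (7): add. Components now {A,E} {B} {C,D,F}
A—F (11): add. Components now {A,C,D,E,F} {B}
B—F (11): add. Components now {A,B,C,D,E,F}
The 3rd edge added is A—E.

A-E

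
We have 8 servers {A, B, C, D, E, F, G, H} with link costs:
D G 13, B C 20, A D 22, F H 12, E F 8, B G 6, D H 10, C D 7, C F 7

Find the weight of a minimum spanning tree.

Prim, starting at E.
Step 1: frontier [E F 8] → take E F (8); add F.
Step 2: frontier [C F 7, F H 12] → take C F (7); add C.
Step 3: frontier [C D 7, B C 20, F H 12] → take C D (7); add D.
Step 4: frontier [B C 20, D H 10, D G 13, A D 22, F H 12] → take D H (10); add H.
Step 5: frontier [B C 20, D G 13, A D 22] → take D G (13); add G.
Step 6: frontier [B C 20, A D 22, B G 6] → take B G (6); add B.
Step 7: frontier [A D 22] → take A D (22); add A.
MST edges: E F, C F, C D, D H, D G, B G, A D; total weight 8+7+7+10+13+6+22 = 73.

73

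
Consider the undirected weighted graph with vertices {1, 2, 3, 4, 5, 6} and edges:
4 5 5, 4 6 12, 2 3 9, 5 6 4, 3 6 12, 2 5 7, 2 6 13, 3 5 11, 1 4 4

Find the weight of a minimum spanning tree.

29

Sort edges by weight, then run Kruskal:
1 4 (4): add. Components now {1,4} {2} {3} {5} {6}
5 6 (4): add. Components now {1,4} {2} {3} {5,6}
4 5 (5): add. Components now {1,4,5,6} {2} {3}
2 5 (7): add. Components now {1,2,4,5,6} {3}
2 3 (9): add. Components now {1,2,3,4,5,6}
MST edges: 1 4, 5 6, 4 5, 2 5, 2 3; total weight 4+4+5+7+9 = 29.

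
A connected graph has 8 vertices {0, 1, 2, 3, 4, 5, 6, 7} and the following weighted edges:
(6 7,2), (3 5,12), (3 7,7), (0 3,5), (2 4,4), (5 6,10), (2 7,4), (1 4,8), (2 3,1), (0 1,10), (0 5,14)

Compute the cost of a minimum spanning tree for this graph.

Kruskal's algorithm — process edges by increasing weight (ties by edge label):
2 3 (1): add — endpoints in different components.
6 7 (2): add — endpoints in different components.
2 4 (4): add — endpoints in different components.
2 7 (4): add — endpoints in different components.
0 3 (5): add — endpoints in different components.
3 7 (7): skip — 3 and 7 already connected.
1 4 (8): add — endpoints in different components.
0 1 (10): skip — 0 and 1 already connected.
5 6 (10): add — endpoints in different components.
MST edges: 2 3, 6 7, 2 4, 2 7, 0 3, 1 4, 5 6; total weight 1+2+4+4+5+8+10 = 34.

34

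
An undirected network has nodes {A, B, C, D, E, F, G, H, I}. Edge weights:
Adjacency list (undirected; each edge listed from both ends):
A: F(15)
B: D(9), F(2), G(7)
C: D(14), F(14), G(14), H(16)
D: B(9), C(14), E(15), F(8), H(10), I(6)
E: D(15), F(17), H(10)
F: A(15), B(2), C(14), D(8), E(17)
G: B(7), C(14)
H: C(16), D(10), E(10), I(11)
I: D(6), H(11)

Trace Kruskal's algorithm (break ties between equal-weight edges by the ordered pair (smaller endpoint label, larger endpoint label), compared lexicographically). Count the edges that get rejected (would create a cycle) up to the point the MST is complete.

4

Kruskal's algorithm — process edges by increasing weight (ties by edge label):
B—F (2): add — endpoints in different components.
D—I (6): add — endpoints in different components.
B—G (7): add — endpoints in different components.
D—F (8): add — endpoints in different components.
B—D (9): skip — B and D already connected.
D—H (10): add — endpoints in different components.
E—H (10): add — endpoints in different components.
H—I (11): skip — H and I already connected.
C—D (14): add — endpoints in different components.
C—F (14): skip — C and F already connected.
C—G (14): skip — C and G already connected.
A—F (15): add — endpoints in different components.
Edges rejected before the tree was complete: 4.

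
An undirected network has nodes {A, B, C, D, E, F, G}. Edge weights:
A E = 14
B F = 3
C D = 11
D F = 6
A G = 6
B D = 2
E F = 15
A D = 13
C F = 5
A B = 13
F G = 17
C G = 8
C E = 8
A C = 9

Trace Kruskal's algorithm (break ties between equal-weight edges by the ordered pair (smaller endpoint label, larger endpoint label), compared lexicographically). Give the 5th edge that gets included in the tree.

C-E

Kruskal: consider edges lightest-first.
B D (2): add. Components now {A} {B,D} {C} {E} {F} {G}
B F (3): add. Components now {A} {B,D,F} {C} {E} {G}
C F (5): add. Components now {A} {B,C,D,F} {E} {G}
A G (6): add. Components now {A,G} {B,C,D,F} {E}
D F (6): skip — D and F already connected.
C E (8): add. Components now {A,G} {B,C,D,E,F}
C G (8): add. Components now {A,B,C,D,E,F,G}
The 5th edge added is C E.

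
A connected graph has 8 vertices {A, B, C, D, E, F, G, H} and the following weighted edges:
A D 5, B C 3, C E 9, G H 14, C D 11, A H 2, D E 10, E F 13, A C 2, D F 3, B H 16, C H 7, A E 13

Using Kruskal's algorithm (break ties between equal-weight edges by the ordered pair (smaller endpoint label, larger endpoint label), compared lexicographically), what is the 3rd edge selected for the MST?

Kruskal: consider edges lightest-first.
A C (2): add — endpoints in different components.
A H (2): add — endpoints in different components.
B C (3): add — endpoints in different components.
D F (3): add — endpoints in different components.
A D (5): add — endpoints in different components.
C H (7): skip — C and H already connected.
C E (9): add — endpoints in different components.
D E (10): skip — D and E already connected.
C D (11): skip — C and D already connected.
A E (13): skip — A and E already connected.
E F (13): skip — E and F already connected.
G H (14): add — endpoints in different components.
The 3rd edge added is B C.

B-C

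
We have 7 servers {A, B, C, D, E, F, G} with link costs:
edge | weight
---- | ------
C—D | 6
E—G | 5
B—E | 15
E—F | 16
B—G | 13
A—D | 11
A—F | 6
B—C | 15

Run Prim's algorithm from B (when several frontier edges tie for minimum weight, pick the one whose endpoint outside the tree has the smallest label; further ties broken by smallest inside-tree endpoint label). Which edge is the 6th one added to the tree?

Prim's algorithm from B:
Step 1: cheapest edge leaving the tree is B—G (13); add G.
Step 2: cheapest edge leaving the tree is E—G (5); add E.
Step 3: cheapest edge leaving the tree is B—C (15); add C.
Step 4: cheapest edge leaving the tree is C—D (6); add D.
Step 5: cheapest edge leaving the tree is A—D (11); add A.
Step 6: cheapest edge leaving the tree is A—F (6); add F.
The 6th edge added is A—F.

A-F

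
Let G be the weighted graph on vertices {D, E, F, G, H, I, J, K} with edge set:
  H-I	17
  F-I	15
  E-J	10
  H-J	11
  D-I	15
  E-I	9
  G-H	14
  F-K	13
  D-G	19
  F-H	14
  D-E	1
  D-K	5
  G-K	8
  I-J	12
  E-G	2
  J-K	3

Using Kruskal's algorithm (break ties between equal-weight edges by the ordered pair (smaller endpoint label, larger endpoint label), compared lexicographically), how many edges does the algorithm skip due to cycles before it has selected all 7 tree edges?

Kruskal: consider edges lightest-first.
D-E (1): add — endpoints in different components.
E-G (2): add — endpoints in different components.
J-K (3): add — endpoints in different components.
D-K (5): add — endpoints in different components.
G-K (8): skip — G and K already connected.
E-I (9): add — endpoints in different components.
E-J (10): skip — E and J already connected.
H-J (11): add — endpoints in different components.
I-J (12): skip — I and J already connected.
F-K (13): add — endpoints in different components.
Edges rejected before the tree was complete: 3.

3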